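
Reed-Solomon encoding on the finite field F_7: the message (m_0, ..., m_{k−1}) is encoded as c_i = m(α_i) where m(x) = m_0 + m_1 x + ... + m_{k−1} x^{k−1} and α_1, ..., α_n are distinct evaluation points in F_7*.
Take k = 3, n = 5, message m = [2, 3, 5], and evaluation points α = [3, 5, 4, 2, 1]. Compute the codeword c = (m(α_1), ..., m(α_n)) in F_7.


c = [0, 2, 3, 0, 3]

Message polynomial: m(x) = 2 + 3·x + 5·x^2 (mod 7).
For each evaluation point α_i, compute m(α_i) mod 7:
  α_1 = 3: Horner steps 5 → 4 → 0, so m(3) = 0.
  α_2 = 5: Horner steps 5 → 0 → 2, so m(5) = 2.
  α_3 = 4: Horner steps 5 → 2 → 3, so m(4) = 3.
  α_4 = 2: Horner steps 5 → 6 → 0, so m(2) = 0.
  α_5 = 1: Horner steps 5 → 1 → 3, so m(1) = 3.
Codeword c = [0, 2, 3, 0, 3] ∈ F_7^5.


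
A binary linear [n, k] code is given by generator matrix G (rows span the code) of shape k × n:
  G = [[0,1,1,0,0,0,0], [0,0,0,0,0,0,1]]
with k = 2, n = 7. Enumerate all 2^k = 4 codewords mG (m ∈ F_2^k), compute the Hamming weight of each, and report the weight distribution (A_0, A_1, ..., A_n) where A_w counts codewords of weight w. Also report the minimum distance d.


Weight distribution: A_0 = 1, A_1 = 1, A_2 = 1, A_3 = 1. Minimum distance d = 1.

Enumerate all 2^2 = 4 messages m ∈ F_2^2.
For each, compute codeword c = mG in F_2^7, then tally its weight.
  m = 00 → c = 0000000, weight = 0.
  m = 10 → c = 0110000, weight = 2.
  m = 01 → c = 0000001, weight = 1.
  m = 11 → c = 0110001, weight = 3.
Tally weights:
  weight 0: 1 codewords.
  weight 1: 1 codewords.
  weight 2: 1 codewords.
  weight 3: 1 codewords.
Minimum distance d = smallest w > 0 with A_w > 0 = 1.
Sanity: Σ A_w = 4 = 2^2 = 4 ✓.


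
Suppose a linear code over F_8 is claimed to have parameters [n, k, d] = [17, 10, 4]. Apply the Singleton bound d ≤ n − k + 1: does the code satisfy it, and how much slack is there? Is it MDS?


Singleton RHS = n − k + 1 = 8, slack = 4, bound satisfied, not MDS.

Singleton bound: d ≤ n − k + 1.
Here n = 17, k = 10, so n − k + 1 = 8.
Given d = 4, check d ≤ 8: YES.
Slack = (n − k + 1) − d = 4.
The code is NOT MDS (slack = 4 > 0).
Description: the claimed parameters are [17, 10, 4]_8; such a code would be non-MDS.


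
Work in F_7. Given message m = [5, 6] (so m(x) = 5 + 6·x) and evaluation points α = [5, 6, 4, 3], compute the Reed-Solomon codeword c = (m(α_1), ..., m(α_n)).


c = [0, 6, 1, 2]

Message polynomial: m(x) = 5 + 6·x (mod 7).
For each evaluation point α_i, compute m(α_i) mod 7:
  α_1 = 5: Horner steps 6 → 0, so m(5) = 0.
  α_2 = 6: Horner steps 6 → 6, so m(6) = 6.
  α_3 = 4: Horner steps 6 → 1, so m(4) = 1.
  α_4 = 3: Horner steps 6 → 2, so m(3) = 2.
Codeword c = [0, 6, 1, 2] ∈ F_7^4.


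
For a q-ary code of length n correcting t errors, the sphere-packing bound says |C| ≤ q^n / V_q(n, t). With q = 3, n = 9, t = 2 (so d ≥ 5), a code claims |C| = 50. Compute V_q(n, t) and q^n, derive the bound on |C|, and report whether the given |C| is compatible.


V_q(n, t) = 163, q^n = 19683, Hamming bound = 120, |C| = 50 ≤ bound (satisfied).

Step 1: Compute V_q(n, t) = Σ_{j=0}^2 C(n, j) (q−1)^j.
  j = 0: C(9,0)·(2)^0 = 1·1 = 1.
  j = 1: C(9,1)·(2)^1 = 9·2 = 18.
  j = 2: C(9,2)·(2)^2 = 36·4 = 144.
  V_q(n, t) = 1 + 18 + 144 = 163.
Step 2: q^n = 3^9 = 19683.
Step 3: Hamming bound ⌊q^n / V_q(n,t)⌋ = ⌊19683/163⌋ = 120.
Step 4: Compare |C| = 50 to 120: satisfied.
The claimed |C| lies below the Hamming bound.


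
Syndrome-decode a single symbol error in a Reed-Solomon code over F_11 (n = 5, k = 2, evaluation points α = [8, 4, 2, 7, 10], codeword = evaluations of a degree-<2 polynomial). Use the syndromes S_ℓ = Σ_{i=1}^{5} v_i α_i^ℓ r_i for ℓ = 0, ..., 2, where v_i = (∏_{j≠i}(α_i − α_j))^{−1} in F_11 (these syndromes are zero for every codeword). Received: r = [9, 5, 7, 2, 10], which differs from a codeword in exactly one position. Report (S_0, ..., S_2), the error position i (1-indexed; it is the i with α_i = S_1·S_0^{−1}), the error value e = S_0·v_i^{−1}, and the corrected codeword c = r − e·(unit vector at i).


S = (9, 6, 4), error at position 1, error magnitude e = 8, c = [1, 5, 7, 2, 10].

Step 1: column multipliers v_i = (∏_{j≠i}(α_i − α_j))^{−1} mod 11.
  i = 1 (α = 8): (8−4)(8−2)(8−7)(8−10) = 4·6·1·(−2) = −48 ≡ 7, so v_1 = 7^{−1} = 8 (mod 11).
  i = 2 (α = 4): (4−8)(4−2)(4−7)(4−10) = (−4)·2·(−3)·(−6) = −144 ≡ 10, so v_2 = 10^{−1} = 10 (mod 11).
  i = 3 (α = 2): (2−8)(2−4)(2−7)(2−10) = (−6)·(−2)·(−5)·(−8) = 480 ≡ 7, so v_3 = 7^{−1} = 8 (mod 11).
  i = 4 (α = 7): (7−8)(7−4)(7−2)(7−10) = (−1)·3·5·(−3) = 45 ≡ 1, so v_4 = 1^{−1} = 1 (mod 11).
  i = 5 (α = 10): (10−8)(10−4)(10−2)(10−7) = 2·6·8·3 = 288 ≡ 2, so v_5 = 2^{−1} = 6 (mod 11).
  v = [8, 10, 8, 1, 6].
Step 2: syndromes of r = [9, 5, 7, 2, 10] (all sums mod 11).
  S_0 = Σ v_i r_i = 8·9 + 10·5 + 8·7 + 1·2 + 6·10 = 240 ≡ 9.
  S_1 = Σ v_i α_i r_i = 8·8·9 + 10·4·5 + 8·2·7 + 1·7·2 + 6·10·10 = 1502 ≡ 6.
  α_i^2 mod 11 = [9, 5, 4, 5, 1].
  S_2 = Σ v_i α_i^2 r_i = 8·9·9 + 10·5·5 + 8·4·7 + 1·5·2 + 6·1·10 = 1192 ≡ 4.
  S = (9, 6, 4) ≠ 0, so r is not a codeword (an error is present).
Step 3: locate the error. For a single error e at position i, S_ℓ = v_i·e·α_i^ℓ, so α_err = S_1/S_0.
  S_0^{−1} = 9^{−1} = 5 (mod 11), so α_err = 6·5 = 30 ≡ 8 = α_1. Error position i = 1.
  Consistency check: S_2/S_1 = 4·2 = 8 ≡ 8 = α_err ✓ (single-error assumption holds).
Step 4: error magnitude e = S_0/v_1 = S_0·∏_{j≠1}(α_1 − α_j) = 9·7 = 63 ≡ 8 (mod 11).
Step 5: correct position 1: c_1 = r_1 − e = 9 − 8 ≡ 1 (mod 11). Hence c = [1, 5, 7, 2, 10].
  Check: interpolating c through the α_i gives m(x) = 9 + 10·x (degree < 2) with m(α_i) = c_i for every i, so c is indeed a codeword.


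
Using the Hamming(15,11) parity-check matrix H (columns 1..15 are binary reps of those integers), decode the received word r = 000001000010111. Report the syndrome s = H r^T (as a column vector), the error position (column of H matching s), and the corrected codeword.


s = (0, 0, 0, 1)^T, error position = 1, corrected codeword c = 100001000010111

Compute s = H r^T mod 2 one row at a time:
  s_1 = 0 + 0 + 0 + 1 + 0 + 1 + 1 + 1 = 4 ≡ 0 (mod 2).
  s_2 = 0 + 0 + 1 + 0 + 0 + 1 + 1 + 1 = 4 ≡ 0 (mod 2).
  s_3 = 0 + 0 + 1 + 0 + 0 + 1 + 1 + 1 = 4 ≡ 0 (mod 2).
  s_4 = 0 + 0 + 0 + 0 + 0 + 1 + 1 + 1 = 3 ≡ 1 (mod 2).
s = (0, 0, 0, 1)^T — this equals column 1 of H (binary 0001), so error is at position 1.
Correct: flip bit 1 of r = 000001000010111 to get c = 100001000010111.


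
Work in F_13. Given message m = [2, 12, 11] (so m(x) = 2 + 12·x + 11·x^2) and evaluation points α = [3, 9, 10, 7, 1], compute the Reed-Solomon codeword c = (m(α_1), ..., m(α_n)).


c = [7, 0, 0, 1, 12]

Message polynomial: m(x) = 2 + 12·x + 11·x^2 (mod 13).
For each evaluation point α_i, compute m(α_i) mod 13:
  α_1 = 3: Horner steps 11 → 6 → 7, so m(3) = 7.
  α_2 = 9: Horner steps 11 → 7 → 0, so m(9) = 0.
  α_3 = 10: Horner steps 11 → 5 → 0, so m(10) = 0.
  α_4 = 7: Horner steps 11 → 11 → 1, so m(7) = 1.
  α_5 = 1: Horner steps 11 → 10 → 12, so m(1) = 12.
Codeword c = [7, 0, 0, 1, 12] ∈ F_13^5.


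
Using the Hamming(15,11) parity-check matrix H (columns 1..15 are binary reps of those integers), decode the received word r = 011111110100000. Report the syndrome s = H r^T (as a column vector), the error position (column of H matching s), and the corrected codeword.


s = (0, 0, 1, 1)^T, error position = 3, corrected codeword c = 010111110100000

Compute s = H r^T mod 2 one row at a time:
  s_1 = 1 + 0 + 1 + 0 + 0 + 0 + 0 + 0 = 2 ≡ 0 (mod 2).
  s_2 = 1 + 1 + 1 + 1 + 0 + 0 + 0 + 0 = 4 ≡ 0 (mod 2).
  s_3 = 1 + 1 + 1 + 1 + 1 + 0 + 0 + 0 = 5 ≡ 1 (mod 2).
  s_4 = 0 + 1 + 1 + 1 + 0 + 0 + 0 + 0 = 3 ≡ 1 (mod 2).
s = (0, 0, 1, 1)^T — this equals column 3 of H (binary 0011), so error is at position 3.
Correct: flip bit 3 of r = 011111110100000 to get c = 010111110100000.


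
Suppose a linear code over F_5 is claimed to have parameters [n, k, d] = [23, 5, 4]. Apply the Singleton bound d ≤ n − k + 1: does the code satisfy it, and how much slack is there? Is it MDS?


Singleton RHS = n − k + 1 = 19, slack = 15, bound satisfied, not MDS.

Singleton bound: d ≤ n − k + 1.
Here n = 23, k = 5, so n − k + 1 = 19.
Given d = 4, check d ≤ 19: YES.
Slack = (n − k + 1) − d = 15.
The code is NOT MDS (slack = 15 > 0).
Description: the claimed parameters are [23, 5, 4]_5; such a code would be non-MDS.


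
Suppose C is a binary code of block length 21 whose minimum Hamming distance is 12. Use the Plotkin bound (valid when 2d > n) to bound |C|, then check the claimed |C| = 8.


Plotkin bound M ≤ 8; given |C| = 8 ≤ bound (satisfied).

Check applicability: 2d = 24, n = 21.
2d − n = 3 > 0, so Plotkin applies.
Compute d/(2d−n) = 12/3 ≈ 4.0000.
⌊d/(2d−n)⌋ = 4.
Plotkin bound: M ≤ 2·4 = 8.
Given |C| = 8, check: satisfied.
This |C| is at the Plotkin bound.


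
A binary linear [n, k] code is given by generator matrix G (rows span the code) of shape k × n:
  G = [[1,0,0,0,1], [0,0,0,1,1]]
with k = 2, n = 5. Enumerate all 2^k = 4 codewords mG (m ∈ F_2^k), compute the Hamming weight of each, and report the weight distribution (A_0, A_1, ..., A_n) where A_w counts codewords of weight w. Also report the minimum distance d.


Weight distribution: A_0 = 1, A_2 = 3. Minimum distance d = 2.

Enumerate all 2^2 = 4 messages m ∈ F_2^2.
For each, compute codeword c = mG in F_2^5, then tally its weight.
  m = 00 → c = 00000, weight = 0.
  m = 10 → c = 10001, weight = 2.
  m = 01 → c = 00011, weight = 2.
  m = 11 → c = 10010, weight = 2.
Tally weights:
  weight 0: 1 codewords.
  weight 2: 3 codewords.
Minimum distance d = smallest w > 0 with A_w > 0 = 2.
Sanity: Σ A_w = 4 = 2^2 = 4 ✓.


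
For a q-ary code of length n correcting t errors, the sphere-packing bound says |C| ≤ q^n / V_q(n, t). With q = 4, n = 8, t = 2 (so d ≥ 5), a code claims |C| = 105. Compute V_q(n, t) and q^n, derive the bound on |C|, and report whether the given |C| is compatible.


V_q(n, t) = 277, q^n = 65536, Hamming bound = 236, |C| = 105 ≤ bound (satisfied).

Step 1: Compute V_q(n, t) = Σ_{j=0}^2 C(n, j) (q−1)^j.
  j = 0: C(8,0)·(3)^0 = 1·1 = 1.
  j = 1: C(8,1)·(3)^1 = 8·3 = 24.
  j = 2: C(8,2)·(3)^2 = 28·9 = 252.
  V_q(n, t) = 1 + 24 + 252 = 277.
Step 2: q^n = 4^8 = 65536.
Step 3: Hamming bound ⌊q^n / V_q(n,t)⌋ = ⌊65536/277⌋ = 236.
Step 4: Compare |C| = 105 to 236: satisfied.
The claimed |C| lies below the Hamming bound.


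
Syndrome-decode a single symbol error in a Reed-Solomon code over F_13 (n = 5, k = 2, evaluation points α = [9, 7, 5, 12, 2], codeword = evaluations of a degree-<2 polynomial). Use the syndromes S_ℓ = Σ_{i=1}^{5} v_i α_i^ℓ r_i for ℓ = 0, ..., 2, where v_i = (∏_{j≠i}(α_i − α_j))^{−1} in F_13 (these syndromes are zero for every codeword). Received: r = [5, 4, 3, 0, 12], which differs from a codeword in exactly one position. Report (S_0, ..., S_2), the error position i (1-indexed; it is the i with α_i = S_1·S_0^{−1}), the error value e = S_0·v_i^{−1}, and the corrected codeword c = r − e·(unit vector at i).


S = (3, 6, 12), error at position 5, error magnitude e = 4, c = [5, 4, 3, 0, 8].

Step 1: column multipliers v_i = (∏_{j≠i}(α_i − α_j))^{−1} mod 13.
  i = 1 (α = 9): (9−7)(9−5)(9−12)(9−2) = 2·4·(−3)·7 = −168 ≡ 1, so v_1 = 1^{−1} = 1 (mod 13).
  i = 2 (α = 7): (7−9)(7−5)(7−12)(7−2) = (−2)·2·(−5)·5 = 100 ≡ 9, so v_2 = 9^{−1} = 3 (mod 13).
  i = 3 (α = 5): (5−9)(5−7)(5−12)(5−2) = (−4)·(−2)·(−7)·3 = −168 ≡ 1, so v_3 = 1^{−1} = 1 (mod 13).
  i = 4 (α = 12): (12−9)(12−7)(12−5)(12−2) = 3·5·7·10 = 1050 ≡ 10, so v_4 = 10^{−1} = 4 (mod 13).
  i = 5 (α = 2): (2−9)(2−7)(2−5)(2−12) = (−7)·(−5)·(−3)·(−10) = 1050 ≡ 10, so v_5 = 10^{−1} = 4 (mod 13).
  v = [1, 3, 1, 4, 4].
Step 2: syndromes of r = [5, 4, 3, 0, 12] (all sums mod 13).
  S_0 = Σ v_i r_i = 1·5 + 3·4 + 1·3 + 4·0 + 4·12 = 68 ≡ 3.
  S_1 = Σ v_i α_i r_i = 1·9·5 + 3·7·4 + 1·5·3 + 4·12·0 + 4·2·12 = 240 ≡ 6.
  α_i^2 mod 13 = [3, 10, 12, 1, 4].
  S_2 = Σ v_i α_i^2 r_i = 1·3·5 + 3·10·4 + 1·12·3 + 4·1·0 + 4·4·12 = 363 ≡ 12.
  S = (3, 6, 12) ≠ 0, so r is not a codeword (an error is present).
Step 3: locate the error. For a single error e at position i, S_ℓ = v_i·e·α_i^ℓ, so α_err = S_1/S_0.
  S_0^{−1} = 3^{−1} = 9 (mod 13), so α_err = 6·9 = 54 ≡ 2 = α_5. Error position i = 5.
  Consistency check: S_2/S_1 = 12·11 = 132 ≡ 2 = α_err ✓ (single-error assumption holds).
Step 4: error magnitude e = S_0/v_5 = S_0·∏_{j≠5}(α_5 − α_j) = 3·10 = 30 ≡ 4 (mod 13).
Step 5: correct position 5: c_5 = r_5 − e = 12 − 4 ≡ 8 (mod 13). Hence c = [5, 4, 3, 0, 8].
  Check: interpolating c through the α_i gives m(x) = 7 + 7·x (degree < 2) with m(α_i) = c_i for every i, so c is indeed a codeword.


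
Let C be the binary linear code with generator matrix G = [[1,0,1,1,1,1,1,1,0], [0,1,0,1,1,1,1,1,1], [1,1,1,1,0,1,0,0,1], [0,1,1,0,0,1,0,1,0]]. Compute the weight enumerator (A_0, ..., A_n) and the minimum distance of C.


Weight distribution: A_0 = 1, A_2 = 1, A_4 = 5, A_5 = 6, A_6 = 1, A_7 = 2. Minimum distance d = 2.

Enumerate all 2^4 = 16 messages m ∈ F_2^4.
For each, compute codeword c = mG in F_2^9, then tally its weight.
  m = 0000 → c = 000000000, weight = 0.
  m = 1000 → c = 101111110, weight = 7.
  m = 0100 → c = 010111111, weight = 7.
  m = 1100 → c = 111000001, weight = 4.
  m = 0010 → c = 111101001, weight = 6.
  m = 1010 → c = 010010111, weight = 5.
  m = 0110 → c = 101010110, weight = 5.
  m = 1110 → c = 000101000, weight = 2.
  m = 0001 → c = 011001010, weight = 4.
  m = 1001 → c = 110110100, weight = 5.
  m = 0101 → c = 001110101, weight = 5.
  m = 1101 → c = 100001011, weight = 4.
  m = 0011 → c = 100100011, weight = 4.
  m = 1011 → c = 001011101, weight = 5.
  m = 0111 → c = 110011100, weight = 5.
  m = 1111 → c = 011100010, weight = 4.
Tally weights:
  weight 0: 1 codewords.
  weight 2: 1 codewords.
  weight 4: 5 codewords.
  weight 5: 6 codewords.
  weight 6: 1 codewords.
  weight 7: 2 codewords.
Minimum distance d = smallest w > 0 with A_w > 0 = 2.
Sanity: Σ A_w = 16 = 2^4 = 16 ✓.


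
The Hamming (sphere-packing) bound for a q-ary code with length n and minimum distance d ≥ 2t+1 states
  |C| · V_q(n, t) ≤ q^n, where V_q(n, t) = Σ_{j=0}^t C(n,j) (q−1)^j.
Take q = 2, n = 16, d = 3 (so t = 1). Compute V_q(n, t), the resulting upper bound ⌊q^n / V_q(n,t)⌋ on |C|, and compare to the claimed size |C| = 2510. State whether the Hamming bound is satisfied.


V_q(n, t) = 17, q^n = 65536, Hamming bound = 3855, |C| = 2510 ≤ bound (satisfied).

Step 1: Compute V_q(n, t) = Σ_{j=0}^1 C(n, j) (q−1)^j.
  j = 0: C(16,0)·(1)^0 = 1·1 = 1.
  j = 1: C(16,1)·(1)^1 = 16·1 = 16.
  V_q(n, t) = 1 + 16 = 17.
Step 2: q^n = 2^16 = 65536.
Step 3: Hamming bound ⌊q^n / V_q(n,t)⌋ = ⌊65536/17⌋ = 3855.
Step 4: Compare |C| = 2510 to 3855: satisfied.
The claimed |C| lies below the Hamming bound.


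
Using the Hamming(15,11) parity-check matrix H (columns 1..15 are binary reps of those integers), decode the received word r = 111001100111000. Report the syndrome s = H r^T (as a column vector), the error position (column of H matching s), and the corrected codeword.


s = (1, 1, 0, 0)^T, error position = 12, corrected codeword c = 111001100110000

Compute s = H r^T mod 2 one row at a time:
  s_1 = 0 + 0 + 1 + 1 + 1 + 0 + 0 + 0 = 3 ≡ 1 (mod 2).
  s_2 = 0 + 0 + 1 + 1 + 1 + 0 + 0 + 0 = 3 ≡ 1 (mod 2).
  s_3 = 1 + 1 + 1 + 1 + 1 + 1 + 0 + 0 = 6 ≡ 0 (mod 2).
  s_4 = 1 + 1 + 0 + 1 + 0 + 1 + 0 + 0 = 4 ≡ 0 (mod 2).
s = (1, 1, 0, 0)^T — this equals column 12 of H (binary 1100), so error is at position 12.
Correct: flip bit 12 of r = 111001100111000 to get c = 111001100110000.


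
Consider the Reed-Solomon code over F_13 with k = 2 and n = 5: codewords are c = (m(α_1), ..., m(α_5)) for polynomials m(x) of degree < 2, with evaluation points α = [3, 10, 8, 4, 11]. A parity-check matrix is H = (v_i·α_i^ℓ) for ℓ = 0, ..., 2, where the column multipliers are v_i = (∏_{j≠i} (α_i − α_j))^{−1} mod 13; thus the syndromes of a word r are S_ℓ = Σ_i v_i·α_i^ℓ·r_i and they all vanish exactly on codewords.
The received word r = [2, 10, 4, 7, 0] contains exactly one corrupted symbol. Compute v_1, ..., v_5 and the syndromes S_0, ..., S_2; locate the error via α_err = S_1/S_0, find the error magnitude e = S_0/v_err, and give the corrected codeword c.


S = (2, 8, 6), error at position 4, error magnitude e = 2, c = [2, 10, 4, 5, 0].

Step 1: column multipliers v_i = (∏_{j≠i}(α_i − α_j))^{−1} mod 13.
  i = 1 (α = 3): (3−10)(3−8)(3−4)(3−11) = (−7)·(−5)·(−1)·(−8) = 280 ≡ 7, so v_1 = 7^{−1} = 2 (mod 13).
  i = 2 (α = 10): (10−3)(10−8)(10−4)(10−11) = 7·2·6·(−1) = −84 ≡ 7, so v_2 = 7^{−1} = 2 (mod 13).
  i = 3 (α = 8): (8−3)(8−10)(8−4)(8−11) = 5·(−2)·4·(−3) = 120 ≡ 3, so v_3 = 3^{−1} = 9 (mod 13).
  i = 4 (α = 4): (4−3)(4−10)(4−8)(4−11) = 1·(−6)·(−4)·(−7) = −168 ≡ 1, so v_4 = 1^{−1} = 1 (mod 13).
  i = 5 (α = 11): (11−3)(11−10)(11−8)(11−4) = 8·1·3·7 = 168 ≡ 12, so v_5 = 12^{−1} = 12 (mod 13).
  v = [2, 2, 9, 1, 12].
Step 2: syndromes of r = [2, 10, 4, 7, 0] (all sums mod 13).
  S_0 = Σ v_i r_i = 2·2 + 2·10 + 9·4 + 1·7 + 12·0 = 67 ≡ 2.
  S_1 = Σ v_i α_i r_i = 2·3·2 + 2·10·10 + 9·8·4 + 1·4·7 + 12·11·0 = 528 ≡ 8.
  α_i^2 mod 13 = [9, 9, 12, 3, 4].
  S_2 = Σ v_i α_i^2 r_i = 2·9·2 + 2·9·10 + 9·12·4 + 1·3·7 + 12·4·0 = 669 ≡ 6.
  S = (2, 8, 6) ≠ 0, so r is not a codeword (an error is present).
Step 3: locate the error. For a single error e at position i, S_ℓ = v_i·e·α_i^ℓ, so α_err = S_1/S_0.
  S_0^{−1} = 2^{−1} = 7 (mod 13), so α_err = 8·7 = 56 ≡ 4 = α_4. Error position i = 4.
  Consistency check: S_2/S_1 = 6·5 = 30 ≡ 4 = α_err ✓ (single-error assumption holds).
Step 4: error magnitude e = S_0/v_4 = S_0·∏_{j≠4}(α_4 − α_j) = 2·1 = 2 ≡ 2 (mod 13).
Step 5: correct position 4: c_4 = r_4 − e = 7 − 2 ≡ 5 (mod 13). Hence c = [2, 10, 4, 5, 0].
  Check: interpolating c through the α_i gives m(x) = 6 + 3·x (degree < 2) with m(α_i) = c_i for every i, so c is indeed a codeword.


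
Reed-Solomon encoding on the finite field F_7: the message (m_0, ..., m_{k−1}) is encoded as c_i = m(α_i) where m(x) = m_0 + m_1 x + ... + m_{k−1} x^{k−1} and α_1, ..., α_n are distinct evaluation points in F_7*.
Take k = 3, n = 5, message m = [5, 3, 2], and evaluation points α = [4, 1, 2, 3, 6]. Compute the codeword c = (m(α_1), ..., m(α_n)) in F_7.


c = [0, 3, 5, 4, 4]

Message polynomial: m(x) = 5 + 3·x + 2·x^2 (mod 7).
For each evaluation point α_i, compute m(α_i) mod 7:
  α_1 = 4: Horner steps 2 → 4 → 0, so m(4) = 0.
  α_2 = 1: Horner steps 2 → 5 → 3, so m(1) = 3.
  α_3 = 2: Horner steps 2 → 0 → 5, so m(2) = 5.
  α_4 = 3: Horner steps 2 → 2 → 4, so m(3) = 4.
  α_5 = 6: Horner steps 2 → 1 → 4, so m(6) = 4.
Codeword c = [0, 3, 5, 4, 4] ∈ F_7^5.


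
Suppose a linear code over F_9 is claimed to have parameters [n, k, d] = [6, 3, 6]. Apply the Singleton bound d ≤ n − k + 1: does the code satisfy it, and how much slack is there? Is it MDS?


Singleton RHS = n − k + 1 = 4, slack = -2, bound violated (no such code; not MDS).

Singleton bound: d ≤ n − k + 1.
Here n = 6, k = 3, so n − k + 1 = 4.
Given d = 6, check d ≤ 4: NO.
Slack = (n − k + 1) − d = -2.
The slack is negative: d = 6 exceeds n − k + 1 = 4 by 2, so the Singleton bound is violated and no linear [6, 3, 6]_9 code can exist. In particular it is not MDS (MDS requires d = n − k + 1 exactly).
Description: the claimed parameters are [6, 3, 6]_9; such a code would be impossible (violates the Singleton bound).


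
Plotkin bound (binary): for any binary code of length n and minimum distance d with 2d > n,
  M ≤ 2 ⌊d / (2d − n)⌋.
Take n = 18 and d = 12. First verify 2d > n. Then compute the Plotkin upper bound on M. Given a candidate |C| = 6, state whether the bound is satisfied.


Plotkin bound M ≤ 4; given |C| = 6 > bound (violated).

Check applicability: 2d = 24, n = 18.
2d − n = 6 > 0, so Plotkin applies.
Compute d/(2d−n) = 12/6 ≈ 2.0000.
⌊d/(2d−n)⌋ = 2.
Plotkin bound: M ≤ 2·2 = 4.
Given |C| = 6, check: VIOLATED.
This |C| is above the Plotkin bound, so no binary code with n = 18, d = 12 and 6 codewords exists.


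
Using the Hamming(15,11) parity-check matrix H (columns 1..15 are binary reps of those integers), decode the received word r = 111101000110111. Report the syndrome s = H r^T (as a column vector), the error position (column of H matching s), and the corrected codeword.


s = (1, 1, 1, 1)^T, error position = 15, corrected codeword c = 111101000110110

Compute s = H r^T mod 2 one row at a time:
  s_1 = 0 + 0 + 1 + 1 + 0 + 1 + 1 + 1 = 5 ≡ 1 (mod 2).
  s_2 = 1 + 0 + 1 + 0 + 0 + 1 + 1 + 1 = 5 ≡ 1 (mod 2).
  s_3 = 1 + 1 + 1 + 0 + 1 + 1 + 1 + 1 = 7 ≡ 1 (mod 2).
  s_4 = 1 + 1 + 0 + 0 + 0 + 1 + 1 + 1 = 5 ≡ 1 (mod 2).
s = (1, 1, 1, 1)^T — this equals column 15 of H (binary 1111), so error is at position 15.
Correct: flip bit 15 of r = 111101000110111 to get c = 111101000110110.


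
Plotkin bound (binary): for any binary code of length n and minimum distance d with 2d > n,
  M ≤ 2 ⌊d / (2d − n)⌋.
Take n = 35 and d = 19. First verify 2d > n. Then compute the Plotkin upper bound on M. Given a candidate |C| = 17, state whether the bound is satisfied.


Plotkin bound M ≤ 12; given |C| = 17 > bound (violated).

Check applicability: 2d = 38, n = 35.
2d − n = 3 > 0, so Plotkin applies.
Compute d/(2d−n) = 19/3 ≈ 6.3333.
⌊d/(2d−n)⌋ = 6.
Plotkin bound: M ≤ 2·6 = 12.
Given |C| = 17, check: VIOLATED.
This |C| is above the Plotkin bound, so no binary code with n = 35, d = 19 and 17 codewords exists.


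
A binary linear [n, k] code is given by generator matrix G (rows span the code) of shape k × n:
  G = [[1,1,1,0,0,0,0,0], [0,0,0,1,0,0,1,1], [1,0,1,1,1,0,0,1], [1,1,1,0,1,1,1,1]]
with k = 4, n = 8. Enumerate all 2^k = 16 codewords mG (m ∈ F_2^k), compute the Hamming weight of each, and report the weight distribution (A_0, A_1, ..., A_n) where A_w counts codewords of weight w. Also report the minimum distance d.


Weight distribution: A_0 = 1, A_3 = 5, A_4 = 5, A_5 = 2, A_6 = 2, A_7 = 1. Minimum distance d = 3.

Enumerate all 2^4 = 16 messages m ∈ F_2^4.
For each, compute codeword c = mG in F_2^8, then tally its weight.
  m = 0000 → c = 00000000, weight = 0.
  m = 1000 → c = 11100000, weight = 3.
  m = 0100 → c = 00010011, weight = 3.
  m = 1100 → c = 11110011, weight = 6.
  m = 0010 → c = 10111001, weight = 5.
  m = 1010 → c = 01011001, weight = 4.
  m = 0110 → c = 10101010, weight = 4.
  m = 1110 → c = 01001010, weight = 3.
  m = 0001 → c = 11101111, weight = 7.
  m = 1001 → c = 00001111, weight = 4.
  m = 0101 → c = 11111100, weight = 6.
  m = 1101 → c = 00011100, weight = 3.
  m = 0011 → c = 01010110, weight = 4.
  m = 1011 → c = 10110110, weight = 5.
  m = 0111 → c = 01000101, weight = 3.
  m = 1111 → c = 10100101, weight = 4.
Tally weights:
  weight 0: 1 codewords.
  weight 3: 5 codewords.
  weight 4: 5 codewords.
  weight 5: 2 codewords.
  weight 6: 2 codewords.
  weight 7: 1 codewords.
Minimum distance d = smallest w > 0 with A_w > 0 = 3.
Sanity: Σ A_w = 16 = 2^4 = 16 ✓.


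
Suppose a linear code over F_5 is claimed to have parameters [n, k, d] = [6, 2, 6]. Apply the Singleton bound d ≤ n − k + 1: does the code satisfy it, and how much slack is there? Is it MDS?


Singleton RHS = n − k + 1 = 5, slack = -1, bound violated (no such code; not MDS).

Singleton bound: d ≤ n − k + 1.
Here n = 6, k = 2, so n − k + 1 = 5.
Given d = 6, check d ≤ 5: NO.
Slack = (n − k + 1) − d = -1.
The slack is negative: d = 6 exceeds n − k + 1 = 5 by 1, so the Singleton bound is violated and no linear [6, 2, 6]_5 code can exist. In particular it is not MDS (MDS requires d = n − k + 1 exactly).
Description: the claimed parameters are [6, 2, 6]_5; such a code would be impossible (violates the Singleton bound).


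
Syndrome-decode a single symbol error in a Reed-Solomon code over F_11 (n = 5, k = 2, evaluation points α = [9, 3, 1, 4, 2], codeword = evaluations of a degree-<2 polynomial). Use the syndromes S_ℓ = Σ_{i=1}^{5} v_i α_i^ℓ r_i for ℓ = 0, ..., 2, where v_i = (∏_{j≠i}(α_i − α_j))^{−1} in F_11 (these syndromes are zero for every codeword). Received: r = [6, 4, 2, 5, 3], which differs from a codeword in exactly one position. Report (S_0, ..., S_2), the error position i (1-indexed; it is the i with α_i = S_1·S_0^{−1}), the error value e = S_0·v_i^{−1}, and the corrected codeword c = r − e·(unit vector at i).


S = (5, 1, 9), error at position 1, error magnitude e = 7, c = [10, 4, 2, 5, 3].

Step 1: column multipliers v_i = (∏_{j≠i}(α_i − α_j))^{−1} mod 11.
  i = 1 (α = 9): (9−3)(9−1)(9−4)(9−2) = 6·8·5·7 = 1680 ≡ 8, so v_1 = 8^{−1} = 7 (mod 11).
  i = 2 (α = 3): (3−9)(3−1)(3−4)(3−2) = (−6)·2·(−1)·1 = 12 ≡ 1, so v_2 = 1^{−1} = 1 (mod 11).
  i = 3 (α = 1): (1−9)(1−3)(1−4)(1−2) = (−8)·(−2)·(−3)·(−1) = 48 ≡ 4, so v_3 = 4^{−1} = 3 (mod 11).
  i = 4 (α = 4): (4−9)(4−3)(4−1)(4−2) = (−5)·1·3·2 = −30 ≡ 3, so v_4 = 3^{−1} = 4 (mod 11).
  i = 5 (α = 2): (2−9)(2−3)(2−1)(2−4) = (−7)·(−1)·1·(−2) = −14 ≡ 8, so v_5 = 8^{−1} = 7 (mod 11).
  v = [7, 1, 3, 4, 7].
Step 2: syndromes of r = [6, 4, 2, 5, 3] (all sums mod 11).
  S_0 = Σ v_i r_i = 7·6 + 1·4 + 3·2 + 4·5 + 7·3 = 93 ≡ 5.
  S_1 = Σ v_i α_i r_i = 7·9·6 + 1·3·4 + 3·1·2 + 4·4·5 + 7·2·3 = 518 ≡ 1.
  α_i^2 mod 11 = [4, 9, 1, 5, 4].
  S_2 = Σ v_i α_i^2 r_i = 7·4·6 + 1·9·4 + 3·1·2 + 4·5·5 + 7·4·3 = 394 ≡ 9.
  S = (5, 1, 9) ≠ 0, so r is not a codeword (an error is present).
Step 3: locate the error. For a single error e at position i, S_ℓ = v_i·e·α_i^ℓ, so α_err = S_1/S_0.
  S_0^{−1} = 5^{−1} = 9 (mod 11), so α_err = 1·9 = 9 ≡ 9 = α_1. Error position i = 1.
  Consistency check: S_2/S_1 = 9·1 = 9 ≡ 9 = α_err ✓ (single-error assumption holds).
Step 4: error magnitude e = S_0/v_1 = S_0·∏_{j≠1}(α_1 − α_j) = 5·8 = 40 ≡ 7 (mod 11).
Step 5: correct position 1: c_1 = r_1 − e = 6 − 7 ≡ 10 (mod 11). Hence c = [10, 4, 2, 5, 3].
  Check: interpolating c through the α_i gives m(x) = 1 + 1·x (degree < 2) with m(α_i) = c_i for every i, so c is indeed a codeword.


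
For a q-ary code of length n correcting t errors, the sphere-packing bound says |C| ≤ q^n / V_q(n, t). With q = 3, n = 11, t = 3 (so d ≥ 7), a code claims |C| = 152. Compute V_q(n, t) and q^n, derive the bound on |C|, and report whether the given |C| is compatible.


V_q(n, t) = 1563, q^n = 177147, Hamming bound = 113, |C| = 152 > bound (violated).

Step 1: Compute V_q(n, t) = Σ_{j=0}^3 C(n, j) (q−1)^j.
  j = 0: C(11,0)·(2)^0 = 1·1 = 1.
  j = 1: C(11,1)·(2)^1 = 11·2 = 22.
  j = 2: C(11,2)·(2)^2 = 55·4 = 220.
  j = 3: C(11,3)·(2)^3 = 165·8 = 1320.
  V_q(n, t) = 1 + 22 + 220 + 1320 = 1563.
Step 2: q^n = 3^11 = 177147.
Step 3: Hamming bound ⌊q^n / V_q(n,t)⌋ = ⌊177147/1563⌋ = 113.
Step 4: Compare |C| = 152 to 113: violated.
The claimed |C| lies above the Hamming bound, so no 3-ary code of length 11 with d ≥ 7 can have 152 codewords.


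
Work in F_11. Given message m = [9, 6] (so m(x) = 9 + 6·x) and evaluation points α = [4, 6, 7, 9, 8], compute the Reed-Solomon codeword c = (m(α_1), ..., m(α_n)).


c = [0, 1, 7, 8, 2]

Message polynomial: m(x) = 9 + 6·x (mod 11).
For each evaluation point α_i, compute m(α_i) mod 11:
  α_1 = 4: Horner steps 6 → 0, so m(4) = 0.
  α_2 = 6: Horner steps 6 → 1, so m(6) = 1.
  α_3 = 7: Horner steps 6 → 7, so m(7) = 7.
  α_4 = 9: Horner steps 6 → 8, so m(9) = 8.
  α_5 = 8: Horner steps 6 → 2, so m(8) = 2.
Codeword c = [0, 1, 7, 8, 2] ∈ F_11^5.


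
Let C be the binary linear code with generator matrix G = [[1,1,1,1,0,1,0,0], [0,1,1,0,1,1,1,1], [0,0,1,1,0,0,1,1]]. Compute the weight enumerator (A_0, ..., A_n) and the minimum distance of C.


Weight distribution: A_0 = 1, A_3 = 1, A_4 = 2, A_5 = 3, A_6 = 1. Minimum distance d = 3.

Enumerate all 2^3 = 8 messages m ∈ F_2^3.
For each, compute codeword c = mG in F_2^8, then tally its weight.
  m = 000 → c = 00000000, weight = 0.
  m = 100 → c = 11110100, weight = 5.
  m = 010 → c = 01101111, weight = 6.
  m = 110 → c = 10011011, weight = 5.
  m = 001 → c = 00110011, weight = 4.
  m = 101 → c = 11000111, weight = 5.
  m = 011 → c = 01011100, weight = 4.
  m = 111 → c = 10101000, weight = 3.
Tally weights:
  weight 0: 1 codewords.
  weight 3: 1 codewords.
  weight 4: 2 codewords.
  weight 5: 3 codewords.
  weight 6: 1 codewords.
Minimum distance d = smallest w > 0 with A_w > 0 = 3.
Sanity: Σ A_w = 8 = 2^3 = 8 ✓.


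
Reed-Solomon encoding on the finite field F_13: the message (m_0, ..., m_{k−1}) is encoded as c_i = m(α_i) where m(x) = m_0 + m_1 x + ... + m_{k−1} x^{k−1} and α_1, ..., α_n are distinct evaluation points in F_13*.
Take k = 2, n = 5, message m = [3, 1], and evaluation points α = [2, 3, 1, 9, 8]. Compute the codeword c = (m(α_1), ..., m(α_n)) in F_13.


c = [5, 6, 4, 12, 11]

Message polynomial: m(x) = 3 + 1·x (mod 13).
For each evaluation point α_i, compute m(α_i) mod 13:
  α_1 = 2: Horner steps 1 → 5, so m(2) = 5.
  α_2 = 3: Horner steps 1 → 6, so m(3) = 6.
  α_3 = 1: Horner steps 1 → 4, so m(1) = 4.
  α_4 = 9: Horner steps 1 → 12, so m(9) = 12.
  α_5 = 8: Horner steps 1 → 11, so m(8) = 11.
Codeword c = [5, 6, 4, 12, 11] ∈ F_13^5.


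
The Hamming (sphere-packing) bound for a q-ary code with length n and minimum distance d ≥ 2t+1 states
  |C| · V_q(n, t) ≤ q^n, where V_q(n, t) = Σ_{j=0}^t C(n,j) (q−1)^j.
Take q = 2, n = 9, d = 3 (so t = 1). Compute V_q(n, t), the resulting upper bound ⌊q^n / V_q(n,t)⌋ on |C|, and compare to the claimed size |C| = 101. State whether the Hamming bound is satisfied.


V_q(n, t) = 10, q^n = 512, Hamming bound = 51, |C| = 101 > bound (violated).

Step 1: Compute V_q(n, t) = Σ_{j=0}^1 C(n, j) (q−1)^j.
  j = 0: C(9,0)·(1)^0 = 1·1 = 1.
  j = 1: C(9,1)·(1)^1 = 9·1 = 9.
  V_q(n, t) = 1 + 9 = 10.
Step 2: q^n = 2^9 = 512.
Step 3: Hamming bound ⌊q^n / V_q(n,t)⌋ = ⌊512/10⌋ = 51.
Step 4: Compare |C| = 101 to 51: violated.
The claimed |C| lies above the Hamming bound, so no 2-ary code of length 9 with d ≥ 3 can have 101 codewords.


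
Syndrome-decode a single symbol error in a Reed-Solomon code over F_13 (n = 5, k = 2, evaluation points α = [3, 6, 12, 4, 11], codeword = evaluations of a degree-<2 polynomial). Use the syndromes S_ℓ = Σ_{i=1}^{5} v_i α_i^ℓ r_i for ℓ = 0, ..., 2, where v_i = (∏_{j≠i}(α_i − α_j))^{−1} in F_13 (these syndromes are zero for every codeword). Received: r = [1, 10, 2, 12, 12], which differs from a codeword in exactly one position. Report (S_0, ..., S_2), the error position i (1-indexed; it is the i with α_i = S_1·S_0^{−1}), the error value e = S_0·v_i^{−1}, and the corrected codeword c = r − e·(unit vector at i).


S = (12, 9, 10), error at position 4, error magnitude e = 8, c = [1, 10, 2, 4, 12].

Step 1: column multipliers v_i = (∏_{j≠i}(α_i − α_j))^{−1} mod 13.
  i = 1 (α = 3): (3−6)(3−12)(3−4)(3−11) = (−3)·(−9)·(−1)·(−8) = 216 ≡ 8, so v_1 = 8^{−1} = 5 (mod 13).
  i = 2 (α = 6): (6−3)(6−12)(6−4)(6−11) = 3·(−6)·2·(−5) = 180 ≡ 11, so v_2 = 11^{−1} = 6 (mod 13).
  i = 3 (α = 12): (12−3)(12−6)(12−4)(12−11) = 9·6·8·1 = 432 ≡ 3, so v_3 = 3^{−1} = 9 (mod 13).
  i = 4 (α = 4): (4−3)(4−6)(4−12)(4−11) = 1·(−2)·(−8)·(−7) = −112 ≡ 5, so v_4 = 5^{−1} = 8 (mod 13).
  i = 5 (α = 11): (11−3)(11−6)(11−12)(11−4) = 8·5·(−1)·7 = −280 ≡ 6, so v_5 = 6^{−1} = 11 (mod 13).
  v = [5, 6, 9, 8, 11].
Step 2: syndromes of r = [1, 10, 2, 12, 12] (all sums mod 13).
  S_0 = Σ v_i r_i = 5·1 + 6·10 + 9·2 + 8·12 + 11·12 = 311 ≡ 12.
  S_1 = Σ v_i α_i r_i = 5·3·1 + 6·6·10 + 9·12·2 + 8·4·12 + 11·11·12 = 2427 ≡ 9.
  α_i^2 mod 13 = [9, 10, 1, 3, 4].
  S_2 = Σ v_i α_i^2 r_i = 5·9·1 + 6·10·10 + 9·1·2 + 8·3·12 + 11·4·12 = 1479 ≡ 10.
  S = (12, 9, 10) ≠ 0, so r is not a codeword (an error is present).
Step 3: locate the error. For a single error e at position i, S_ℓ = v_i·e·α_i^ℓ, so α_err = S_1/S_0.
  S_0^{−1} = 12^{−1} = 12 (mod 13), so α_err = 9·12 = 108 ≡ 4 = α_4. Error position i = 4.
  Consistency check: S_2/S_1 = 10·3 = 30 ≡ 4 = α_err ✓ (single-error assumption holds).
Step 4: error magnitude e = S_0/v_4 = S_0·∏_{j≠4}(α_4 − α_j) = 12·5 = 60 ≡ 8 (mod 13).
Step 5: correct position 4: c_4 = r_4 − e = 12 − 8 ≡ 4 (mod 13). Hence c = [1, 10, 2, 4, 12].
  Check: interpolating c through the α_i gives m(x) = 5 + 3·x (degree < 2) with m(α_i) = c_i for every i, so c is indeed a codeword.


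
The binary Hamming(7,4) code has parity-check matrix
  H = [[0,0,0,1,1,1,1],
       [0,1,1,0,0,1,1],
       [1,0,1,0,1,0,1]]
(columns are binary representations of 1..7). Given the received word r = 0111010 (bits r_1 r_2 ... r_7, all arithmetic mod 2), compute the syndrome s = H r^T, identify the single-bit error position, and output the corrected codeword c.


s = (0, 1, 1)^T, error position = 3, corrected codeword c = 0101010

Compute s = H r^T mod 2 one row at a time:
  s_1 = 1 + 0 + 1 + 0 = 2 ≡ 0 (mod 2).
  s_2 = 1 + 1 + 1 + 0 = 3 ≡ 1 (mod 2).
  s_3 = 0 + 1 + 0 + 0 = 1 ≡ 1 (mod 2).
s = (0, 1, 1)^T — this equals column 3 of H (binary 011), so error is at position 3.
Correct: flip bit 3 of r = 0111010 to get c = 0101010.


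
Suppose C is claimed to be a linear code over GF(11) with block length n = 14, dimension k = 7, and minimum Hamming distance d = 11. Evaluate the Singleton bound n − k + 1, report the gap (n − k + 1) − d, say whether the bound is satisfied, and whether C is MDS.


Singleton RHS = n − k + 1 = 8, slack = -3, bound violated (no such code; not MDS).

Singleton bound: d ≤ n − k + 1.
Here n = 14, k = 7, so n − k + 1 = 8.
Given d = 11, check d ≤ 8: NO.
Slack = (n − k + 1) − d = -3.
The slack is negative: d = 11 exceeds n − k + 1 = 8 by 3, so the Singleton bound is violated and no linear [14, 7, 11]_11 code can exist. In particular it is not MDS (MDS requires d = n − k + 1 exactly).
Description: the claimed parameters are [14, 7, 11]_11; such a code would be impossible (violates the Singleton bound).


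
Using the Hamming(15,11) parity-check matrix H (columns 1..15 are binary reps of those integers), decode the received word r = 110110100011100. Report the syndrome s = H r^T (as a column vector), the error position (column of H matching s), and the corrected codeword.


s = (1, 1, 1, 1)^T, error position = 15, corrected codeword c = 110110100011101

Compute s = H r^T mod 2 one row at a time:
  s_1 = 0 + 0 + 0 + 1 + 1 + 1 + 0 + 0 = 3 ≡ 1 (mod 2).
  s_2 = 1 + 1 + 0 + 1 + 1 + 1 + 0 + 0 = 5 ≡ 1 (mod 2).
  s_3 = 1 + 0 + 0 + 1 + 0 + 1 + 0 + 0 = 3 ≡ 1 (mod 2).
  s_4 = 1 + 0 + 1 + 1 + 0 + 1 + 1 + 0 = 5 ≡ 1 (mod 2).
s = (1, 1, 1, 1)^T — this equals column 15 of H (binary 1111), so error is at position 15.
Correct: flip bit 15 of r = 110110100011100 to get c = 110110100011101.


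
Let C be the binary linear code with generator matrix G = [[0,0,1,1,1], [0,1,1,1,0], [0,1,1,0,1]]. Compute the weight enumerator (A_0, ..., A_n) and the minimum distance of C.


Weight distribution: A_0 = 1, A_1 = 1, A_2 = 3, A_3 = 3. Minimum distance d = 1.

Enumerate all 2^3 = 8 messages m ∈ F_2^3.
For each, compute codeword c = mG in F_2^5, then tally its weight.
  m = 000 → c = 00000, weight = 0.
  m = 100 → c = 00111, weight = 3.
  m = 010 → c = 01110, weight = 3.
  m = 110 → c = 01001, weight = 2.
  m = 001 → c = 01101, weight = 3.
  m = 101 → c = 01010, weight = 2.
  m = 011 → c = 00011, weight = 2.
  m = 111 → c = 00100, weight = 1.
Tally weights:
  weight 0: 1 codewords.
  weight 1: 1 codewords.
  weight 2: 3 codewords.
  weight 3: 3 codewords.
Minimum distance d = smallest w > 0 with A_w > 0 = 1.
Sanity: Σ A_w = 8 = 2^3 = 8 ✓.


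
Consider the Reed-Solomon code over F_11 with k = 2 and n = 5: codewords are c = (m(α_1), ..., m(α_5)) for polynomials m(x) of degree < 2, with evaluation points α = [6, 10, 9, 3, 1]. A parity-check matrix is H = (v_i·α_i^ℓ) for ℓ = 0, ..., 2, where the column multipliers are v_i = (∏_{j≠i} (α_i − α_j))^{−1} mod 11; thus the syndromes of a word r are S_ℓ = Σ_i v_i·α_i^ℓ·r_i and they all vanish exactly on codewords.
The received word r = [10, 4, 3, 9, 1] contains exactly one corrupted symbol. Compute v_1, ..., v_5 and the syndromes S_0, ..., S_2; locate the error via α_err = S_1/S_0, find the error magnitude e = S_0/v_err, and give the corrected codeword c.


S = (8, 6, 10), error at position 3, error magnitude e = 3, c = [10, 4, 0, 9, 1].

Step 1: column multipliers v_i = (∏_{j≠i}(α_i − α_j))^{−1} mod 11.
  i = 1 (α = 6): (6−10)(6−9)(6−3)(6−1) = (−4)·(−3)·3·5 = 180 ≡ 4, so v_1 = 4^{−1} = 3 (mod 11).
  i = 2 (α = 10): (10−6)(10−9)(10−3)(10−1) = 4·1·7·9 = 252 ≡ 10, so v_2 = 10^{−1} = 10 (mod 11).
  i = 3 (α = 9): (9−6)(9−10)(9−3)(9−1) = 3·(−1)·6·8 = −144 ≡ 10, so v_3 = 10^{−1} = 10 (mod 11).
  i = 4 (α = 3): (3−6)(3−10)(3−9)(3−1) = (−3)·(−7)·(−6)·2 = −252 ≡ 1, so v_4 = 1^{−1} = 1 (mod 11).
  i = 5 (α = 1): (1−6)(1−10)(1−9)(1−3) = (−5)·(−9)·(−8)·(−2) = 720 ≡ 5, so v_5 = 5^{−1} = 9 (mod 11).
  v = [3, 10, 10, 1, 9].
Step 2: syndromes of r = [10, 4, 3, 9, 1] (all sums mod 11).
  S_0 = Σ v_i r_i = 3·10 + 10·4 + 10·3 + 1·9 + 9·1 = 118 ≡ 8.
  S_1 = Σ v_i α_i r_i = 3·6·10 + 10·10·4 + 10·9·3 + 1·3·9 + 9·1·1 = 886 ≡ 6.
  α_i^2 mod 11 = [3, 1, 4, 9, 1].
  S_2 = Σ v_i α_i^2 r_i = 3·3·10 + 10·1·4 + 10·4·3 + 1·9·9 + 9·1·1 = 340 ≡ 10.
  S = (8, 6, 10) ≠ 0, so r is not a codeword (an error is present).
Step 3: locate the error. For a single error e at position i, S_ℓ = v_i·e·α_i^ℓ, so α_err = S_1/S_0.
  S_0^{−1} = 8^{−1} = 7 (mod 11), so α_err = 6·7 = 42 ≡ 9 = α_3. Error position i = 3.
  Consistency check: S_2/S_1 = 10·2 = 20 ≡ 9 = α_err ✓ (single-error assumption holds).
Step 4: error magnitude e = S_0/v_3 = S_0·∏_{j≠3}(α_3 − α_j) = 8·10 = 80 ≡ 3 (mod 11).
Step 5: correct position 3: c_3 = r_3 − e = 3 − 3 ≡ 0 (mod 11). Hence c = [10, 4, 0, 9, 1].
  Check: interpolating c through the α_i gives m(x) = 8 + 4·x (degree < 2) with m(α_i) = c_i for every i, so c is indeed a codeword.


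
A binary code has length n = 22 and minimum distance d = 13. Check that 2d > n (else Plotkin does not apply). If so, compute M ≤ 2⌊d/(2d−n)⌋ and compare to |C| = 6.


Plotkin bound M ≤ 6; given |C| = 6 ≤ bound (satisfied).

Check applicability: 2d = 26, n = 22.
2d − n = 4 > 0, so Plotkin applies.
Compute d/(2d−n) = 13/4 ≈ 3.2500.
⌊d/(2d−n)⌋ = 3.
Plotkin bound: M ≤ 2·3 = 6.
Given |C| = 6, check: satisfied.
This |C| is at the Plotkin bound.


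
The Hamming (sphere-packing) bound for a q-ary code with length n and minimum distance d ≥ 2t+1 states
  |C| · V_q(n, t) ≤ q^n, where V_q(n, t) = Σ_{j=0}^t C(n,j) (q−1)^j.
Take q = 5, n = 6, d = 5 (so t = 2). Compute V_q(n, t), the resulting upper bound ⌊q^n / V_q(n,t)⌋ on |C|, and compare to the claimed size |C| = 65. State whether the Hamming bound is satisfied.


V_q(n, t) = 265, q^n = 15625, Hamming bound = 58, |C| = 65 > bound (violated).

Step 1: Compute V_q(n, t) = Σ_{j=0}^2 C(n, j) (q−1)^j.
  j = 0: C(6,0)·(4)^0 = 1·1 = 1.
  j = 1: C(6,1)·(4)^1 = 6·4 = 24.
  j = 2: C(6,2)·(4)^2 = 15·16 = 240.
  V_q(n, t) = 1 + 24 + 240 = 265.
Step 2: q^n = 5^6 = 15625.
Step 3: Hamming bound ⌊q^n / V_q(n,t)⌋ = ⌊15625/265⌋ = 58.
Step 4: Compare |C| = 65 to 58: violated.
The claimed |C| lies above the Hamming bound, so no 5-ary code of length 6 with d ≥ 5 can have 65 codewords.
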